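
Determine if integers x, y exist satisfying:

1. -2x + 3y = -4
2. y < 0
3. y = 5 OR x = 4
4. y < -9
No

The full constraint system is jointly infeasible over the integers. Each constraint and what it forces:

  - -2x + 3y = -4: is a linear equation tying the variables together
  - y < 0: bounds one variable relative to a constant
  - y = 5 OR x = 4: forces a choice: either y = 5 or x = 4
  - y < -9: bounds one variable relative to a constant

Split on the disjunction (y = 5 OR x = 4):
  • If y = 5: this contradicts the bound y ≤ -10.
  • If x = 4: with x = 4, every remaining term of the linear equation is divisible by 3, so the left side is ≡ 0 (mod 3); but the right side 4 ≡ 1 (mod 3). No integers can satisfy it.
Both branches are infeasible, so the system has no integer solution.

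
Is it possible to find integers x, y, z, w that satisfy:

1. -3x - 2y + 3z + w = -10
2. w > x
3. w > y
Yes

Take x = -1, y = -1, z = -5, w = 0. Substituting into each constraint:
  (1) -3(-1) - 2(-1) + 3(-5) + 0 = -10 ✓
  (2) 0 > -1 ✓
  (3) 0 > -1 ✓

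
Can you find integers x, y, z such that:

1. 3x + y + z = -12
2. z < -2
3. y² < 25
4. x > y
Yes

Take x = 1, y = 0, z = -15. Substituting into each constraint:
  (1) 3(1) + 0 + (-15) = -12 ✓
  (2) -15 < -2 ✓
  (3) y² = (0)² = 0, and 0 < 25 ✓
  (4) 1 > 0 ✓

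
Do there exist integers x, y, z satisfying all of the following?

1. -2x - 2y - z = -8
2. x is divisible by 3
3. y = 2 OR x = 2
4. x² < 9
Yes

Take x = 0, y = 2, z = 4. Substituting into each constraint:
  (1) -2(0) - 2(2) + (-4) = -8 ✓
  (2) 0 = 3 × 0, remainder 0 ✓
  (3) y = 2, target 2 ✓ (first branch holds)
  (4) x² = (0)² = 0, and 0 < 9 ✓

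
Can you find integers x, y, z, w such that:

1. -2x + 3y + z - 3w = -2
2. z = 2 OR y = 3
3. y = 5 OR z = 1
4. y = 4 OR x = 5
Yes

Take x = 5, y = 5, z = 2, w = 3. Substituting into each constraint:
  (1) -2(5) + 3(5) + 2 - 3(3) = -2 ✓
  (2) z = 2, target 2 ✓ (first branch holds)
  (3) y = 5, target 5 ✓ (first branch holds)
  (4) x = 5, target 5 ✓ (second branch holds)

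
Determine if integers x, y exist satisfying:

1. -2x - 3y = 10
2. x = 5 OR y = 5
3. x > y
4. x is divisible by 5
No

A contradictory subset is {-2x - 3y = 10, x = 5 OR y = 5, x > y}. No integer assignment can satisfy these jointly:

  - -2x - 3y = 10: is a linear equation tying the variables together
  - x = 5 OR y = 5: forces a choice: either x = 5 or y = 5
  - x > y: bounds one variable relative to another variable

Split on the disjunction (x = 5 OR y = 5):
  • If x = 5: with x = 5, every remaining term of the linear equation is divisible by 3, so the left side is ≡ 0 (mod 3); but the right side 20 ≡ 2 (mod 3). No integers can satisfy it.
  • If y = 5: with y = 5, every remaining term of the linear equation is divisible by 2, so the left side is ≡ 0 (mod 2); but the right side 25 ≡ 1 (mod 2). No integers can satisfy it.
Both branches are infeasible, so the system has no integer solution.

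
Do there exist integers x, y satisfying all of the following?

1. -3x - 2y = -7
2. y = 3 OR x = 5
Yes

Take x = 5, y = -4. Substituting into each constraint:
  (1) -3(5) - 2(-4) = -7 ✓
  (2) x = 5, target 5 ✓ (second branch holds)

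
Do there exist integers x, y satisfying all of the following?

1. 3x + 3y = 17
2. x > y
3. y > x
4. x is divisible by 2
No

Even the single constraint (3x + 3y = 17) is infeasible over the integers.

  - 3x + 3y = 17: every term on the left is divisible by 3, so the LHS ≡ 0 (mod 3), but the RHS 17 is not — no integer solution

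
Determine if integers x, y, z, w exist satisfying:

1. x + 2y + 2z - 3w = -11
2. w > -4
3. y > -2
Yes

Take x = 1, y = 0, z = 0, w = 4. Substituting into each constraint:
  (1) 1 + 2(0) + 2(0) - 3(4) = -11 ✓
  (2) 4 > -4 ✓
  (3) 0 > -2 ✓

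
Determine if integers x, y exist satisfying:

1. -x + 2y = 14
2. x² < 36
Yes

Take x = 0, y = 7. Substituting into each constraint:
  (1) 0 + 2(7) = 14 ✓
  (2) x² = (0)² = 0, and 0 < 36 ✓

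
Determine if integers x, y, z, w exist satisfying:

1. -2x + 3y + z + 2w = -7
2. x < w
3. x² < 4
Yes

Take x = -1, y = 0, z = -9, w = 0. Substituting into each constraint:
  (1) -2(-1) + 3(0) + (-9) + 2(0) = -7 ✓
  (2) -1 < 0 ✓
  (3) x² = (-1)² = 1, and 1 < 4 ✓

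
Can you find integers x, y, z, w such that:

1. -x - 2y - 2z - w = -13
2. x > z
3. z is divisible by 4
Yes

Take x = 1, y = 6, z = 0, w = 0. Substituting into each constraint:
  (1) (-1) - 2(6) - 2(0) + 0 = -13 ✓
  (2) 1 > 0 ✓
  (3) 0 = 4 × 0, remainder 0 ✓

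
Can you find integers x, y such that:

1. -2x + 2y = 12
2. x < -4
Yes

Take x = -5, y = 1. Substituting into each constraint:
  (1) -2(-5) + 2(1) = 12 ✓
  (2) -5 < -4 ✓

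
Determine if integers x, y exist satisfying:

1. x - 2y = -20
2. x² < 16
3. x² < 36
Yes

Take x = 0, y = 10. Substituting into each constraint:
  (1) 0 - 2(10) = -20 ✓
  (2) x² = (0)² = 0, and 0 < 16 ✓
  (3) x² = (0)² = 0, and 0 < 36 ✓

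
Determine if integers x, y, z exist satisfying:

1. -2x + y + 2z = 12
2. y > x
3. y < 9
Yes

Take x = 1, y = 2, z = 6. Substituting into each constraint:
  (1) -2(1) + 2 + 2(6) = 12 ✓
  (2) 2 > 1 ✓
  (3) 2 < 9 ✓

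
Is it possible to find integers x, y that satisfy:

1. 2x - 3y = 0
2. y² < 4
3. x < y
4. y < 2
No

A contradictory subset is {2x - 3y = 0, y² < 4, x < y}. No integer assignment can satisfy these jointly:

  - 2x - 3y = 0: is a linear equation tying the variables together
  - y² < 4: restricts y to |y| ≤ 1
  - x < y: bounds one variable relative to another variable

The bounds confine y to {-1, 0, 1}. For each value, substitute into the equation:
  • y = -1: the equation gives 2x = -3, so x would not be an integer.
  • y = 0: the equation forces x = 0, but y > x fails since 0 ≤ 0.
  • y = 1: the equation gives 2x = 3, so x would not be an integer.
Every case fails, so no integer solution exists.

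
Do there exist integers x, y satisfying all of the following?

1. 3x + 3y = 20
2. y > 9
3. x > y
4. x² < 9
No

Even the single constraint (3x + 3y = 20) is infeasible over the integers.

  - 3x + 3y = 20: every term on the left is divisible by 3, so the LHS ≡ 0 (mod 3), but the RHS 20 is not — no integer solution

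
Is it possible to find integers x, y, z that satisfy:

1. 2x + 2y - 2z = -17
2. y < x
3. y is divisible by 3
No

Even the single constraint (2x + 2y - 2z = -17) is infeasible over the integers.

  - 2x + 2y - 2z = -17: every term on the left is divisible by 2, so the LHS ≡ 0 (mod 2), but the RHS -17 is not — no integer solution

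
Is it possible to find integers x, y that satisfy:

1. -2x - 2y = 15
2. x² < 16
No

Even the single constraint (-2x - 2y = 15) is infeasible over the integers.

  - -2x - 2y = 15: every term on the left is divisible by 2, so the LHS ≡ 0 (mod 2), but the RHS 15 is not — no integer solution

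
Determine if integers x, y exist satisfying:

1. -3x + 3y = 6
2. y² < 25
Yes

Take x = 0, y = 2. Substituting into each constraint:
  (1) -3(0) + 3(2) = 6 ✓
  (2) y² = (2)² = 4, and 4 < 25 ✓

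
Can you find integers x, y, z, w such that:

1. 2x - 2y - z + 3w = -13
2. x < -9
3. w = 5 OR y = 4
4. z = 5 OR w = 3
Yes

Take x = -12, y = 4, z = 5, w = 8. Substituting into each constraint:
  (1) 2(-12) - 2(4) + (-5) + 3(8) = -13 ✓
  (2) -12 < -9 ✓
  (3) y = 4, target 4 ✓ (second branch holds)
  (4) z = 5, target 5 ✓ (first branch holds)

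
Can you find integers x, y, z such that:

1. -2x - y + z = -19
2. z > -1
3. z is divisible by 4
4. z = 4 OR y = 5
Yes

Take x = 7, y = 5, z = 0. Substituting into each constraint:
  (1) -2(7) + (-5) + 0 = -19 ✓
  (2) 0 > -1 ✓
  (3) 0 = 4 × 0, remainder 0 ✓
  (4) y = 5, target 5 ✓ (second branch holds)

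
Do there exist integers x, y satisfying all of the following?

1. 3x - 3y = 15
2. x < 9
Yes

Take x = 5, y = 0. Substituting into each constraint:
  (1) 3(5) - 3(0) = 15 ✓
  (2) 5 < 9 ✓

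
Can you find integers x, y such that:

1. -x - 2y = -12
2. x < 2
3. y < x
No

The full constraint system is jointly infeasible over the integers. Each constraint and what it forces:

  - -x - 2y = -12: is a linear equation tying the variables together
  - x < 2: bounds one variable relative to a constant
  - y < x: bounds one variable relative to another variable

Propagating the comparison: y < x and x ≤ 1 give y ≤ 0. Range argument: with x ∈ [−∞, 1], y ∈ [−∞, 0], the left side of the equation is at least -1, but the right side is -12 < -1. No integer solution exists.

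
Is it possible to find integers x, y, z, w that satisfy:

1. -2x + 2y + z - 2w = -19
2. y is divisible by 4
Yes

Take x = 0, y = 0, z = 1, w = 10. Substituting into each constraint:
  (1) -2(0) + 2(0) + 1 - 2(10) = -19 ✓
  (2) 0 = 4 × 0, remainder 0 ✓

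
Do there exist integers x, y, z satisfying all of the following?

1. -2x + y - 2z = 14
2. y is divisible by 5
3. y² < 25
Yes

Take x = -7, y = 0, z = 0. Substituting into each constraint:
  (1) -2(-7) + 0 - 2(0) = 14 ✓
  (2) 0 = 5 × 0, remainder 0 ✓
  (3) y² = (0)² = 0, and 0 < 25 ✓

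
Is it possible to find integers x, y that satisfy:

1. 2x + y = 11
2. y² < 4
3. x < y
No

The full constraint system is jointly infeasible over the integers. Each constraint and what it forces:

  - 2x + y = 11: is a linear equation tying the variables together
  - y² < 4: restricts y to |y| ≤ 1
  - x < y: bounds one variable relative to another variable

Propagating the comparison: x < y and y ≤ 1 give x ≤ 0. Range argument: with x ∈ [−∞, 0], y ∈ [-1, 1], the left side of the equation is at most 1, but the right side is 11 > 1. No integer solution exists.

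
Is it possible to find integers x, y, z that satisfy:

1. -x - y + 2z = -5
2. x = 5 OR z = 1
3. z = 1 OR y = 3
Yes

Take x = 0, y = 7, z = 1. Substituting into each constraint:
  (1) 0 + (-7) + 2(1) = -5 ✓
  (2) z = 1, target 1 ✓ (second branch holds)
  (3) z = 1, target 1 ✓ (first branch holds)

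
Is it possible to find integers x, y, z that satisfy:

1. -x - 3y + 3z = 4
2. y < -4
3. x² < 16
Yes

Take x = 2, y = -5, z = -3. Substituting into each constraint:
  (1) (-2) - 3(-5) + 3(-3) = 4 ✓
  (2) -5 < -4 ✓
  (3) x² = (2)² = 4, and 4 < 16 ✓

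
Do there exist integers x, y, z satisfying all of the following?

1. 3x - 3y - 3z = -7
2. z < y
No

Even the single constraint (3x - 3y - 3z = -7) is infeasible over the integers.

  - 3x - 3y - 3z = -7: every term on the left is divisible by 3, so the LHS ≡ 0 (mod 3), but the RHS -7 is not — no integer solution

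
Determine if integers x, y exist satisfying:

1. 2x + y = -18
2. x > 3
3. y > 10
No

The full constraint system is jointly infeasible over the integers. Each constraint and what it forces:

  - 2x + y = -18: is a linear equation tying the variables together
  - x > 3: bounds one variable relative to a constant
  - y > 10: bounds one variable relative to a constant

Range argument: with x ∈ [4, ∞], y ∈ [11, ∞], the left side of the equation is at least 19, but the right side is -18 < 19. No integer solution exists.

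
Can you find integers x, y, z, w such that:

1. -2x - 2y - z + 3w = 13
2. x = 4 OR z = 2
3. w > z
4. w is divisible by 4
Yes

Take x = 4, y = -10, z = -1, w = 0. Substituting into each constraint:
  (1) -2(4) - 2(-10) + 1 + 3(0) = 13 ✓
  (2) x = 4, target 4 ✓ (first branch holds)
  (3) 0 > -1 ✓
  (4) 0 = 4 × 0, remainder 0 ✓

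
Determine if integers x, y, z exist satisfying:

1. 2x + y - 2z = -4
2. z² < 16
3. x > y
Yes

Take x = 1, y = 0, z = 3. Substituting into each constraint:
  (1) 2(1) + 0 - 2(3) = -4 ✓
  (2) z² = (3)² = 9, and 9 < 16 ✓
  (3) 1 > 0 ✓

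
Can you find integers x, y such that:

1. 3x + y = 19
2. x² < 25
Yes

Take x = 0, y = 19. Substituting into each constraint:
  (1) 3(0) + 19 = 19 ✓
  (2) x² = (0)² = 0, and 0 < 25 ✓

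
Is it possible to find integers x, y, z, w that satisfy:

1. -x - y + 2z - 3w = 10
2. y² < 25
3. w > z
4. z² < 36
Yes

Take x = -13, y = 0, z = 0, w = 1. Substituting into each constraint:
  (1) 13 + 0 + 2(0) - 3(1) = 10 ✓
  (2) y² = (0)² = 0, and 0 < 25 ✓
  (3) 1 > 0 ✓
  (4) z² = (0)² = 0, and 0 < 36 ✓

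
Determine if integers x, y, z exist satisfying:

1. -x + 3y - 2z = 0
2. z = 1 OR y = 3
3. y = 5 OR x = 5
Yes

Take x = 5, y = 3, z = 2. Substituting into each constraint:
  (1) (-5) + 3(3) - 2(2) = 0 ✓
  (2) y = 3, target 3 ✓ (second branch holds)
  (3) x = 5, target 5 ✓ (second branch holds)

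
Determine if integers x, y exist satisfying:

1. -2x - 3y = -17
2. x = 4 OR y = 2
Yes

Take x = 4, y = 3. Substituting into each constraint:
  (1) -2(4) - 3(3) = -17 ✓
  (2) x = 4, target 4 ✓ (first branch holds)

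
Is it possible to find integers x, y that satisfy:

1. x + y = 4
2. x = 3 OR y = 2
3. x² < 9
Yes

Take x = 2, y = 2. Substituting into each constraint:
  (1) 2 + 2 = 4 ✓
  (2) y = 2, target 2 ✓ (second branch holds)
  (3) x² = (2)² = 4, and 4 < 9 ✓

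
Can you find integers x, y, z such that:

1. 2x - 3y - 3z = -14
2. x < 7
Yes

Take x = 2, y = 6, z = 0. Substituting into each constraint:
  (1) 2(2) - 3(6) - 3(0) = -14 ✓
  (2) 2 < 7 ✓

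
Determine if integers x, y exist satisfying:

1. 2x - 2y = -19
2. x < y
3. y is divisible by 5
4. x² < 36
No

Even the single constraint (2x - 2y = -19) is infeasible over the integers.

  - 2x - 2y = -19: every term on the left is divisible by 2, so the LHS ≡ 0 (mod 2), but the RHS -19 is not — no integer solution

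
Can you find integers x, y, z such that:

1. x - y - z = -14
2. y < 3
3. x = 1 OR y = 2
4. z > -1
Yes

Take x = 0, y = 2, z = 12. Substituting into each constraint:
  (1) 0 + (-2) + (-12) = -14 ✓
  (2) 2 < 3 ✓
  (3) y = 2, target 2 ✓ (second branch holds)
  (4) 12 > -1 ✓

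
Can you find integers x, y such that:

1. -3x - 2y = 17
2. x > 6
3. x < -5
No

A contradictory subset is {x > 6, x < -5}. No integer assignment can satisfy these jointly:

  - x > 6: bounds one variable relative to a constant
  - x < -5: bounds one variable relative to a constant

Direct contradiction: the bounds on x require x ≥ 7 and x ≤ -6 simultaneously, which is empty.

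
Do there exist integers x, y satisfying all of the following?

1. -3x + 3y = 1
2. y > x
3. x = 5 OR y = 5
No

Even the single constraint (-3x + 3y = 1) is infeasible over the integers.

  - -3x + 3y = 1: every term on the left is divisible by 3, so the LHS ≡ 0 (mod 3), but the RHS 1 is not — no integer solution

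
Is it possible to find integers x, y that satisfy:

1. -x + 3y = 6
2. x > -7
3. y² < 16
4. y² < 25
Yes

Take x = 0, y = 2. Substituting into each constraint:
  (1) 0 + 3(2) = 6 ✓
  (2) 0 > -7 ✓
  (3) y² = (2)² = 4, and 4 < 16 ✓
  (4) y² = (2)² = 4, and 4 < 25 ✓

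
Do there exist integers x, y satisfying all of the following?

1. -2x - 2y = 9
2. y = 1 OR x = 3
No

Even the single constraint (-2x - 2y = 9) is infeasible over the integers.

  - -2x - 2y = 9: every term on the left is divisible by 2, so the LHS ≡ 0 (mod 2), but the RHS 9 is not — no integer solution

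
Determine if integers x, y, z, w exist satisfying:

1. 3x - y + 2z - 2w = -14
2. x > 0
Yes

Take x = 2, y = 0, z = -10, w = 0. Substituting into each constraint:
  (1) 3(2) + 0 + 2(-10) - 2(0) = -14 ✓
  (2) 2 > 0 ✓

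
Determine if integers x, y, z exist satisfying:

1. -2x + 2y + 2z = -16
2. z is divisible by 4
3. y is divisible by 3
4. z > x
Yes

Take x = -1, y = -9, z = 0. Substituting into each constraint:
  (1) -2(-1) + 2(-9) + 2(0) = -16 ✓
  (2) 0 = 4 × 0, remainder 0 ✓
  (3) -9 = 3 × -3, remainder 0 ✓
  (4) 0 > -1 ✓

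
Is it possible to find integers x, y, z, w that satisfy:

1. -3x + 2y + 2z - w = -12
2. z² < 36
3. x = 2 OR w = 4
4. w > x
Yes

Take x = 2, y = -1, z = 0, w = 4. Substituting into each constraint:
  (1) -3(2) + 2(-1) + 2(0) + (-4) = -12 ✓
  (2) z² = (0)² = 0, and 0 < 36 ✓
  (3) x = 2, target 2 ✓ (first branch holds)
  (4) 4 > 2 ✓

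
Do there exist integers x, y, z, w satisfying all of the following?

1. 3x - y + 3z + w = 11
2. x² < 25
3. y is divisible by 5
Yes

Take x = 3, y = 0, z = 0, w = 2. Substituting into each constraint:
  (1) 3(3) + 0 + 3(0) + 2 = 11 ✓
  (2) x² = (3)² = 9, and 9 < 25 ✓
  (3) 0 = 5 × 0, remainder 0 ✓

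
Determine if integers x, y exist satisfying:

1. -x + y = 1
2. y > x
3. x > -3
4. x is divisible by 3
Yes

Take x = 0, y = 1. Substituting into each constraint:
  (1) 0 + 1 = 1 ✓
  (2) 1 > 0 ✓
  (3) 0 > -3 ✓
  (4) 0 = 3 × 0, remainder 0 ✓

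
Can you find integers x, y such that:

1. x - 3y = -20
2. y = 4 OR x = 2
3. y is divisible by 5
No

The full constraint system is jointly infeasible over the integers. Each constraint and what it forces:

  - x - 3y = -20: is a linear equation tying the variables together
  - y = 4 OR x = 2: forces a choice: either y = 4 or x = 2
  - y is divisible by 5: restricts y to multiples of 5

Split on the disjunction (y = 4 OR x = 2):
  • If y = 4: this contradicts the divisibility constraint — 4 is not a multiple of 5.
  • If x = 2: with x = 2, writing y = 5y', every remaining term of the linear equation is divisible by 15, so the left side is ≡ 0 (mod 15); but the right side -22 ≡ 8 (mod 15). No integers can satisfy it.
Both branches are infeasible, so the system has no integer solution.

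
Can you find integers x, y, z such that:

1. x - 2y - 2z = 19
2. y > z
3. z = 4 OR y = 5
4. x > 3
Yes

Take x = 37, y = 5, z = 4. Substituting into each constraint:
  (1) 37 - 2(5) - 2(4) = 19 ✓
  (2) 5 > 4 ✓
  (3) z = 4, target 4 ✓ (first branch holds)
  (4) 37 > 3 ✓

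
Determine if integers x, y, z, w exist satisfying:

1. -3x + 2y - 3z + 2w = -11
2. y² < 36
Yes

Take x = 5, y = 2, z = 0, w = 0. Substituting into each constraint:
  (1) -3(5) + 2(2) - 3(0) + 2(0) = -11 ✓
  (2) y² = (2)² = 4, and 4 < 36 ✓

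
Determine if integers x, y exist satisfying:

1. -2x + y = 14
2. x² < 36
Yes

Take x = 0, y = 14. Substituting into each constraint:
  (1) -2(0) + 14 = 14 ✓
  (2) x² = (0)² = 0, and 0 < 36 ✓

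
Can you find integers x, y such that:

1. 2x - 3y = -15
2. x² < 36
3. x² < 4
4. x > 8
No

A contradictory subset is {x² < 4, x > 8}. No integer assignment can satisfy these jointly:

  - x² < 4: restricts x to |x| ≤ 1
  - x > 8: bounds one variable relative to a constant

Direct contradiction: the bounds on x require x ≥ 9 and x ≤ 1 simultaneously, which is empty.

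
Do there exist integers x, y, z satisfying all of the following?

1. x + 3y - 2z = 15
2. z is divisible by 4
Yes

Take x = 0, y = 5, z = 0. Substituting into each constraint:
  (1) 0 + 3(5) - 2(0) = 15 ✓
  (2) 0 = 4 × 0, remainder 0 ✓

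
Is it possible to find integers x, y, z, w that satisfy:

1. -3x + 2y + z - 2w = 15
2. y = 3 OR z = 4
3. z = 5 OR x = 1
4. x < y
Yes

Take x = 1, y = 4, z = 4, w = -3. Substituting into each constraint:
  (1) -3(1) + 2(4) + 4 - 2(-3) = 15 ✓
  (2) z = 4, target 4 ✓ (second branch holds)
  (3) x = 1, target 1 ✓ (second branch holds)
  (4) 1 < 4 ✓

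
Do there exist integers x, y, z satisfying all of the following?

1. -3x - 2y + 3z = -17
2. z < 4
Yes

Take x = 0, y = 1, z = -5. Substituting into each constraint:
  (1) -3(0) - 2(1) + 3(-5) = -17 ✓
  (2) -5 < 4 ✓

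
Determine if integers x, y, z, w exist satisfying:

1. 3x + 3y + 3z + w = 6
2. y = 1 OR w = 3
Yes

Take x = 1, y = 1, z = 0, w = 0. Substituting into each constraint:
  (1) 3(1) + 3(1) + 3(0) + 0 = 6 ✓
  (2) y = 1, target 1 ✓ (first branch holds)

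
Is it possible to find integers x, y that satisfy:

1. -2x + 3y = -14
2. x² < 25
Yes

Take x = 1, y = -4. Substituting into each constraint:
  (1) -2(1) + 3(-4) = -14 ✓
  (2) x² = (1)² = 1, and 1 < 25 ✓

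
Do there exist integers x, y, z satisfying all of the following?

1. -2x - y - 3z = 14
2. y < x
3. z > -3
Yes

Take x = 0, y = -8, z = -2. Substituting into each constraint:
  (1) -2(0) + 8 - 3(-2) = 14 ✓
  (2) -8 < 0 ✓
  (3) -2 > -3 ✓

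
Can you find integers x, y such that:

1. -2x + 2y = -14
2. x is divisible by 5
Yes

Take x = 0, y = -7. Substituting into each constraint:
  (1) -2(0) + 2(-7) = -14 ✓
  (2) 0 = 5 × 0, remainder 0 ✓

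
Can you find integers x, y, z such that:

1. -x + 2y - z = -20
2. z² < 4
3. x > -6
Yes

Take x = 20, y = 0, z = 0. Substituting into each constraint:
  (1) (-20) + 2(0) + 0 = -20 ✓
  (2) z² = (0)² = 0, and 0 < 4 ✓
  (3) 20 > -6 ✓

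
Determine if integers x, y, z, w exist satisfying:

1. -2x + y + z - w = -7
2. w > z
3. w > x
Yes

Take x = -1, y = -8, z = -1, w = 0. Substituting into each constraint:
  (1) -2(-1) + (-8) + (-1) + 0 = -7 ✓
  (2) 0 > -1 ✓
  (3) 0 > -1 ✓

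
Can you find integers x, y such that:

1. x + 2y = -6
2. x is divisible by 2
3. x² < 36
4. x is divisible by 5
Yes

Take x = 0, y = -3. Substituting into each constraint:
  (1) 0 + 2(-3) = -6 ✓
  (2) 0 = 2 × 0, remainder 0 ✓
  (3) x² = (0)² = 0, and 0 < 36 ✓
  (4) 0 = 5 × 0, remainder 0 ✓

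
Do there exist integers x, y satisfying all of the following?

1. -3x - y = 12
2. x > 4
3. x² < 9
No

A contradictory subset is {x > 4, x² < 9}. No integer assignment can satisfy these jointly:

  - x > 4: bounds one variable relative to a constant
  - x² < 9: restricts x to |x| ≤ 2

Direct contradiction: the bounds on x require x ≥ 5 and x ≤ 2 simultaneously, which is empty.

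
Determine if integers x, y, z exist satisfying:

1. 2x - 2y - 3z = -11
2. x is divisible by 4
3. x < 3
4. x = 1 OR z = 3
Yes

Take x = 0, y = 1, z = 3. Substituting into each constraint:
  (1) 2(0) - 2(1) - 3(3) = -11 ✓
  (2) 0 = 4 × 0, remainder 0 ✓
  (3) 0 < 3 ✓
  (4) z = 3, target 3 ✓ (second branch holds)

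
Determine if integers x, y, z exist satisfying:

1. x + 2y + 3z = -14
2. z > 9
Yes

Take x = -44, y = 0, z = 10. Substituting into each constraint:
  (1) (-44) + 2(0) + 3(10) = -14 ✓
  (2) 10 > 9 ✓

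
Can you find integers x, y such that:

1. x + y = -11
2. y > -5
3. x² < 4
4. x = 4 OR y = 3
No

The full constraint system is jointly infeasible over the integers. Each constraint and what it forces:

  - x + y = -11: is a linear equation tying the variables together
  - y > -5: bounds one variable relative to a constant
  - x² < 4: restricts x to |x| ≤ 1
  - x = 4 OR y = 3: forces a choice: either x = 4 or y = 3

Split on the disjunction (x = 4 OR y = 3):
  • If x = 4: this contradicts x² < 4, which requires |x| ≤ 1.
  • If y = 3: the equation forces x = -14, but x² < 4 requires |x| ≤ 1.
Both branches are infeasible, so the system has no integer solution.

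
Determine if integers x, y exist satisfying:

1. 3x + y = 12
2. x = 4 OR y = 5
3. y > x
No

The full constraint system is jointly infeasible over the integers. Each constraint and what it forces:

  - 3x + y = 12: is a linear equation tying the variables together
  - x = 4 OR y = 5: forces a choice: either x = 4 or y = 5
  - y > x: bounds one variable relative to another variable

Split on the disjunction (x = 4 OR y = 5):
  • If x = 4: the equation forces y = 0, giving (x, y) = (4, 0), which violates y > x.
  • If y = 5: with y = 5, every remaining term of the linear equation is divisible by 3, so the left side is ≡ 0 (mod 3); but the right side 7 ≡ 1 (mod 3). No integers can satisfy it.
Both branches are infeasible, so the system has no integer solution.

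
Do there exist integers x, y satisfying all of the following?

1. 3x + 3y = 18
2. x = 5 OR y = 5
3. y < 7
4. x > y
Yes

Take x = 5, y = 1. Substituting into each constraint:
  (1) 3(5) + 3(1) = 18 ✓
  (2) x = 5, target 5 ✓ (first branch holds)
  (3) 1 < 7 ✓
  (4) 5 > 1 ✓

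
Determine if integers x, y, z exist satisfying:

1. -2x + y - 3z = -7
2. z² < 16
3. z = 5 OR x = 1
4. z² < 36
Yes

Take x = 1, y = -5, z = 0. Substituting into each constraint:
  (1) -2(1) + (-5) - 3(0) = -7 ✓
  (2) z² = (0)² = 0, and 0 < 16 ✓
  (3) x = 1, target 1 ✓ (second branch holds)
  (4) z² = (0)² = 0, and 0 < 36 ✓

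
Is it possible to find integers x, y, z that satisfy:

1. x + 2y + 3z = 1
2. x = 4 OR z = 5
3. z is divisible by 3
Yes

Take x = 4, y = -15, z = 9. Substituting into each constraint:
  (1) 4 + 2(-15) + 3(9) = 1 ✓
  (2) x = 4, target 4 ✓ (first branch holds)
  (3) 9 = 3 × 3, remainder 0 ✓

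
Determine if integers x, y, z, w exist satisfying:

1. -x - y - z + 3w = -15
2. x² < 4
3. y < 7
Yes

Take x = 0, y = 0, z = 0, w = -5. Substituting into each constraint:
  (1) 0 + 0 + 0 + 3(-5) = -15 ✓
  (2) x² = (0)² = 0, and 0 < 4 ✓
  (3) 0 < 7 ✓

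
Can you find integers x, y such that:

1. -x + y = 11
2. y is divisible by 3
Yes

Take x = -11, y = 0. Substituting into each constraint:
  (1) 11 + 0 = 11 ✓
  (2) 0 = 3 × 0, remainder 0 ✓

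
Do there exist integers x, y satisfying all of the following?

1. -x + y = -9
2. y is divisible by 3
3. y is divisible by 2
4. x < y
No

A contradictory subset is {-x + y = -9, x < y}. No integer assignment can satisfy these jointly:

  - -x + y = -9: is a linear equation tying the variables together
  - x < y: bounds one variable relative to another variable

From the equation, x − y = 9, i.e. y − x = -9; but y > x requires y − x ≥ 1. Contradiction.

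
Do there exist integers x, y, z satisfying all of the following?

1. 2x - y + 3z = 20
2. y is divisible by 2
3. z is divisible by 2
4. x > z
Yes

Take x = 10, y = 0, z = 0. Substituting into each constraint:
  (1) 2(10) + 0 + 3(0) = 20 ✓
  (2) 0 = 2 × 0, remainder 0 ✓
  (3) 0 = 2 × 0, remainder 0 ✓
  (4) 10 > 0 ✓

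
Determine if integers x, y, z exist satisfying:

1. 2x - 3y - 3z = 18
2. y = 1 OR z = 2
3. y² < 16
Yes

Take x = 15, y = 2, z = 2. Substituting into each constraint:
  (1) 2(15) - 3(2) - 3(2) = 18 ✓
  (2) z = 2, target 2 ✓ (second branch holds)
  (3) y² = (2)² = 4, and 4 < 16 ✓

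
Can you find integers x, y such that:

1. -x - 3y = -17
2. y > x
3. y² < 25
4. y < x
No

A contradictory subset is {y > x, y < x}. No integer assignment can satisfy these jointly:

  - y > x: bounds one variable relative to another variable
  - y < x: bounds one variable relative to another variable

Direct contradiction: y > x and x > y cannot both hold.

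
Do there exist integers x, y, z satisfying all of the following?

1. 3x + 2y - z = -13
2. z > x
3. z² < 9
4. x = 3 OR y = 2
Yes

Take x = -6, y = 2, z = -1. Substituting into each constraint:
  (1) 3(-6) + 2(2) + 1 = -13 ✓
  (2) -1 > -6 ✓
  (3) z² = (-1)² = 1, and 1 < 9 ✓
  (4) y = 2, target 2 ✓ (second branch holds)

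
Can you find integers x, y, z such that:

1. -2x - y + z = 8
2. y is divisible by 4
Yes

Take x = -4, y = 0, z = 0. Substituting into each constraint:
  (1) -2(-4) + 0 + 0 = 8 ✓
  (2) 0 = 4 × 0, remainder 0 ✓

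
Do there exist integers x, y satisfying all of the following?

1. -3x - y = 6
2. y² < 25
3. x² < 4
Yes

Take x = -1, y = -3. Substituting into each constraint:
  (1) -3(-1) + 3 = 6 ✓
  (2) y² = (-3)² = 9, and 9 < 25 ✓
  (3) x² = (-1)² = 1, and 1 < 4 ✓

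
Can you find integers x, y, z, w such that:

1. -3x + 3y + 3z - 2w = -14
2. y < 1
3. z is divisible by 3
Yes

Take x = 0, y = -4, z = 0, w = 1. Substituting into each constraint:
  (1) -3(0) + 3(-4) + 3(0) - 2(1) = -14 ✓
  (2) -4 < 1 ✓
  (3) 0 = 3 × 0, remainder 0 ✓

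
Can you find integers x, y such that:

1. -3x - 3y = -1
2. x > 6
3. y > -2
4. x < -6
No

Even the single constraint (-3x - 3y = -1) is infeasible over the integers.

  - -3x - 3y = -1: every term on the left is divisible by 3, so the LHS ≡ 0 (mod 3), but the RHS -1 is not — no integer solution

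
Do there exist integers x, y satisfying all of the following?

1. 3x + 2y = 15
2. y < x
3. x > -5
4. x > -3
Yes

Take x = 5, y = 0. Substituting into each constraint:
  (1) 3(5) + 2(0) = 15 ✓
  (2) 0 < 5 ✓
  (3) 5 > -5 ✓
  (4) 5 > -3 ✓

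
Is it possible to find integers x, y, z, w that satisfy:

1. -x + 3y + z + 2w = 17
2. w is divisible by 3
Yes

Take x = -17, y = 0, z = 0, w = 0. Substituting into each constraint:
  (1) 17 + 3(0) + 0 + 2(0) = 17 ✓
  (2) 0 = 3 × 0, remainder 0 ✓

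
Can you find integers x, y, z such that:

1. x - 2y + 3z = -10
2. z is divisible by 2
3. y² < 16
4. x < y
Yes

Take x = 2, y = 3, z = -2. Substituting into each constraint:
  (1) 2 - 2(3) + 3(-2) = -10 ✓
  (2) -2 = 2 × -1, remainder 0 ✓
  (3) y² = (3)² = 9, and 9 < 16 ✓
  (4) 2 < 3 ✓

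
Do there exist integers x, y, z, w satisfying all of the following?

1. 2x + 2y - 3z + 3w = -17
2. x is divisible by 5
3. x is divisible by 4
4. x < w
Yes

Take x = 0, y = -10, z = 0, w = 1. Substituting into each constraint:
  (1) 2(0) + 2(-10) - 3(0) + 3(1) = -17 ✓
  (2) 0 = 5 × 0, remainder 0 ✓
  (3) 0 = 4 × 0, remainder 0 ✓
  (4) 0 < 1 ✓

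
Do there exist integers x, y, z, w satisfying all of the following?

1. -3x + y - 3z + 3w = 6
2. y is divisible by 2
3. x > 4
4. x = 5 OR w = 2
Yes

Take x = 5, y = 0, z = -6, w = 1. Substituting into each constraint:
  (1) -3(5) + 0 - 3(-6) + 3(1) = 6 ✓
  (2) 0 = 2 × 0, remainder 0 ✓
  (3) 5 > 4 ✓
  (4) x = 5, target 5 ✓ (first branch holds)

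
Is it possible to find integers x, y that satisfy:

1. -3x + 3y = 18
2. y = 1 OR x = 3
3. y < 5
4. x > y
No

A contradictory subset is {-3x + 3y = 18, x > y}. No integer assignment can satisfy these jointly:

  - -3x + 3y = 18: is a linear equation tying the variables together
  - x > y: bounds one variable relative to another variable

From the equation, x − y = -6, i.e. x − y = -6; but x > y requires x − y ≥ 1. Contradiction.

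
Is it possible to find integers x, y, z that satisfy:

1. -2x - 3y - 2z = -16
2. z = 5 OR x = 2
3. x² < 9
Yes

Take x = 0, y = 2, z = 5. Substituting into each constraint:
  (1) -2(0) - 3(2) - 2(5) = -16 ✓
  (2) z = 5, target 5 ✓ (first branch holds)
  (3) x² = (0)² = 0, and 0 < 9 ✓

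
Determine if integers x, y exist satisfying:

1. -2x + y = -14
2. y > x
Yes

Take x = 15, y = 16. Substituting into each constraint:
  (1) -2(15) + 16 = -14 ✓
  (2) 16 > 15 ✓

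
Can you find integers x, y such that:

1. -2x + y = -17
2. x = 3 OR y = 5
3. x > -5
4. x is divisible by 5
No

A contradictory subset is {-2x + y = -17, x = 3 OR y = 5, x is divisible by 5}. No integer assignment can satisfy these jointly:

  - -2x + y = -17: is a linear equation tying the variables together
  - x = 3 OR y = 5: forces a choice: either x = 3 or y = 5
  - x is divisible by 5: restricts x to multiples of 5

Split on the disjunction (x = 3 OR y = 5):
  • If x = 3: this contradicts the divisibility constraint — 3 is not a multiple of 5.
  • If y = 5: with y = 5, writing x = 5x', every remaining term of the linear equation is divisible by 10, so the left side is ≡ 0 (mod 10); but the right side -22 ≡ 8 (mod 10). No integers can satisfy it.
Both branches are infeasible, so the system has no integer solution.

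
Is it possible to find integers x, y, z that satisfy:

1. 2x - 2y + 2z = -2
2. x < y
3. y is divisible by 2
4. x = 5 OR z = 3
Yes

Take x = -4, y = 0, z = 3. Substituting into each constraint:
  (1) 2(-4) - 2(0) + 2(3) = -2 ✓
  (2) -4 < 0 ✓
  (3) 0 = 2 × 0, remainder 0 ✓
  (4) z = 3, target 3 ✓ (second branch holds)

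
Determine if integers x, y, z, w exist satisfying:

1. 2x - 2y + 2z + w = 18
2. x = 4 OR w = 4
Yes

Take x = 4, y = -5, z = 0, w = 0. Substituting into each constraint:
  (1) 2(4) - 2(-5) + 2(0) + 0 = 18 ✓
  (2) x = 4, target 4 ✓ (first branch holds)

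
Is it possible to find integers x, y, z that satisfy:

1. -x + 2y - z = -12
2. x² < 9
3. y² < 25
Yes

Take x = 0, y = 0, z = 12. Substituting into each constraint:
  (1) 0 + 2(0) + (-12) = -12 ✓
  (2) x² = (0)² = 0, and 0 < 9 ✓
  (3) y² = (0)² = 0, and 0 < 25 ✓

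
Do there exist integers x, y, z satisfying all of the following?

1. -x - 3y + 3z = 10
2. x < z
Yes

Take x = -1, y = -3, z = 0. Substituting into each constraint:
  (1) 1 - 3(-3) + 3(0) = 10 ✓
  (2) -1 < 0 ✓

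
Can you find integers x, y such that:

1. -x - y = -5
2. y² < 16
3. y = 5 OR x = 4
Yes

Take x = 4, y = 1. Substituting into each constraint:
  (1) (-4) + (-1) = -5 ✓
  (2) y² = (1)² = 1, and 1 < 16 ✓
  (3) x = 4, target 4 ✓ (second branch holds)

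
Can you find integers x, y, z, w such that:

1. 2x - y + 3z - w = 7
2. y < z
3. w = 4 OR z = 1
Yes

Take x = 5, y = -1, z = 0, w = 4. Substituting into each constraint:
  (1) 2(5) + 1 + 3(0) + (-4) = 7 ✓
  (2) -1 < 0 ✓
  (3) w = 4, target 4 ✓ (first branch holds)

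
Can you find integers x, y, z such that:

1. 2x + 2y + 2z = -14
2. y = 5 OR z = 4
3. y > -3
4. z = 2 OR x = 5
Yes

Take x = 5, y = 5, z = -17. Substituting into each constraint:
  (1) 2(5) + 2(5) + 2(-17) = -14 ✓
  (2) y = 5, target 5 ✓ (first branch holds)
  (3) 5 > -3 ✓
  (4) x = 5, target 5 ✓ (second branch holds)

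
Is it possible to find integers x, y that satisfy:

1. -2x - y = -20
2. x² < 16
Yes

Take x = 0, y = 20. Substituting into each constraint:
  (1) -2(0) + (-20) = -20 ✓
  (2) x² = (0)² = 0, and 0 < 16 ✓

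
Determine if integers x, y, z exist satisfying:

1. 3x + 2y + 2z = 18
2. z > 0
Yes

Take x = 0, y = 0, z = 9. Substituting into each constraint:
  (1) 3(0) + 2(0) + 2(9) = 18 ✓
  (2) 9 > 0 ✓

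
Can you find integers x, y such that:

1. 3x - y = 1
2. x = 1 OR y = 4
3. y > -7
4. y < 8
Yes

Take x = 1, y = 2. Substituting into each constraint:
  (1) 3(1) + (-2) = 1 ✓
  (2) x = 1, target 1 ✓ (first branch holds)
  (3) 2 > -7 ✓
  (4) 2 < 8 ✓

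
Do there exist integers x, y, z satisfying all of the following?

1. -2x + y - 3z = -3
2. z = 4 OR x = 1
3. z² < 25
Yes

Take x = 0, y = 9, z = 4. Substituting into each constraint:
  (1) -2(0) + 9 - 3(4) = -3 ✓
  (2) z = 4, target 4 ✓ (first branch holds)
  (3) z² = (4)² = 16, and 16 < 25 ✓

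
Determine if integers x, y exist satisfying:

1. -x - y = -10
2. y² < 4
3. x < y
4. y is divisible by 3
No

A contradictory subset is {-x - y = -10, y² < 4, x < y}. No integer assignment can satisfy these jointly:

  - -x - y = -10: is a linear equation tying the variables together
  - y² < 4: restricts y to |y| ≤ 1
  - x < y: bounds one variable relative to another variable

Propagating the comparison: x < y and y ≤ 1 give x ≤ 0. Range argument: with x ∈ [−∞, 0], y ∈ [-1, 1], the left side of the equation is at least -1, but the right side is -10 < -1. No integer solution exists.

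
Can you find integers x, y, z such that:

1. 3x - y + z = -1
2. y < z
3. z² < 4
Yes

Take x = -1, y = -2, z = 0. Substituting into each constraint:
  (1) 3(-1) + 2 + 0 = -1 ✓
  (2) -2 < 0 ✓
  (3) z² = (0)² = 0, and 0 < 4 ✓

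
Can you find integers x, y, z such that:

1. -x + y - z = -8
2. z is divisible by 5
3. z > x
Yes

Take x = -1, y = -9, z = 0. Substituting into each constraint:
  (1) 1 + (-9) + 0 = -8 ✓
  (2) 0 = 5 × 0, remainder 0 ✓
  (3) 0 > -1 ✓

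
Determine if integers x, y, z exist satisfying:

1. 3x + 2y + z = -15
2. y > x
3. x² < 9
Yes

Take x = 0, y = 1, z = -17. Substituting into each constraint:
  (1) 3(0) + 2(1) + (-17) = -15 ✓
  (2) 1 > 0 ✓
  (3) x² = (0)² = 0, and 0 < 9 ✓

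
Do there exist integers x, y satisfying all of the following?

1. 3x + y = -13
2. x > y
Yes

Take x = -3, y = -4. Substituting into each constraint:
  (1) 3(-3) + (-4) = -13 ✓
  (2) -3 > -4 ✓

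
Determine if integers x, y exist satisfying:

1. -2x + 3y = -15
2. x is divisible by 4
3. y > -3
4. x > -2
Yes

Take x = 12, y = 3. Substituting into each constraint:
  (1) -2(12) + 3(3) = -15 ✓
  (2) 12 = 4 × 3, remainder 0 ✓
  (3) 3 > -3 ✓
  (4) 12 > -2 ✓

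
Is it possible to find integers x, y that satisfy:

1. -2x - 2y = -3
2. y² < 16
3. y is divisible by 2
No

Even the single constraint (-2x - 2y = -3) is infeasible over the integers.

  - -2x - 2y = -3: every term on the left is divisible by 2, so the LHS ≡ 0 (mod 2), but the RHS -3 is not — no integer solution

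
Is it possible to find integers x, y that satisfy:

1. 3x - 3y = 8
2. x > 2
No

Even the single constraint (3x - 3y = 8) is infeasible over the integers.

  - 3x - 3y = 8: every term on the left is divisible by 3, so the LHS ≡ 0 (mod 3), but the RHS 8 is not — no integer solution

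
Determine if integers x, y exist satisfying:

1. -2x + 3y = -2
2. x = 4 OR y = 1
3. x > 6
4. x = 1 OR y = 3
No

A contradictory subset is {-2x + 3y = -2, x > 6, x = 1 OR y = 3}. No integer assignment can satisfy these jointly:

  - -2x + 3y = -2: is a linear equation tying the variables together
  - x > 6: bounds one variable relative to a constant
  - x = 1 OR y = 3: forces a choice: either x = 1 or y = 3

Split on the disjunction (x = 1 OR y = 3):
  • If x = 1: this contradicts the bound x ≥ 7.
  • If y = 3: with y = 3, every remaining term of the linear equation is divisible by 2, so the left side is ≡ 0 (mod 2); but the right side -11 ≡ 1 (mod 2). No integers can satisfy it.
Both branches are infeasible, so the system has no integer solution.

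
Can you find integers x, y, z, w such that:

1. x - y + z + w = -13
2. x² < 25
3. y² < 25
Yes

Take x = 0, y = 0, z = -13, w = 0. Substituting into each constraint:
  (1) 0 + 0 + (-13) + 0 = -13 ✓
  (2) x² = (0)² = 0, and 0 < 25 ✓
  (3) y² = (0)² = 0, and 0 < 25 ✓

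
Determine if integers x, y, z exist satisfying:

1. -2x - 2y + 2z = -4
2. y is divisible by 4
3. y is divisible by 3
Yes

Take x = 2, y = 0, z = 0. Substituting into each constraint:
  (1) -2(2) - 2(0) + 2(0) = -4 ✓
  (2) 0 = 4 × 0, remainder 0 ✓
  (3) 0 = 3 × 0, remainder 0 ✓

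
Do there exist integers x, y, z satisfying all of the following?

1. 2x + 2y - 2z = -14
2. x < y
Yes

Take x = 0, y = 1, z = 8. Substituting into each constraint:
  (1) 2(0) + 2(1) - 2(8) = -14 ✓
  (2) 0 < 1 ✓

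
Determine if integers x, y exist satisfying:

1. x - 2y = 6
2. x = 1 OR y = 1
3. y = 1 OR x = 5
Yes

Take x = 8, y = 1. Substituting into each constraint:
  (1) 8 - 2(1) = 6 ✓
  (2) y = 1, target 1 ✓ (second branch holds)
  (3) y = 1, target 1 ✓ (first branch holds)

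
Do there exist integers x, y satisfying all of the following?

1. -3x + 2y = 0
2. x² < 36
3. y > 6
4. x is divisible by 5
No

A contradictory subset is {-3x + 2y = 0, x² < 36, y > 6}. No integer assignment can satisfy these jointly:

  - -3x + 2y = 0: is a linear equation tying the variables together
  - x² < 36: restricts x to |x| ≤ 5
  - y > 6: bounds one variable relative to a constant

The bounds confine x to {-5, -4, -3, -2, -1, 0, 1, 2, 3, 4, 5}. For each value, substitute into the equation:
  • x = -5: the equation gives 2y = -15, so y would not be an integer.
  • x = -4: the equation forces y = -6, but this violates the bound y ≥ 7.
  • x = -3: the equation gives 2y = -9, so y would not be an integer.
  • x = -2: the equation forces y = -3, but this violates the bound y ≥ 7.
  • x = -1: the equation gives 2y = -3, so y would not be an integer.
  • x = 0: the equation forces y = 0, but this violates the bound y ≥ 7.
  • x = 1: the equation gives 2y = 3, so y would not be an integer.
  • x = 2: the equation forces y = 3, but this violates the bound y ≥ 7.
  • x = 3: the equation gives 2y = 9, so y would not be an integer.
  • x = 4: the equation forces y = 6, but this violates the bound y ≥ 7.
  • x = 5: the equation gives 2y = 15, so y would not be an integer.
Every case fails, so no integer solution exists.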